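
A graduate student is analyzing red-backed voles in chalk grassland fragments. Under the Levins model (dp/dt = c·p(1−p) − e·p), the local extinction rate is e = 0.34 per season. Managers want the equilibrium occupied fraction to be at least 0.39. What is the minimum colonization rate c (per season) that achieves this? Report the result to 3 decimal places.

p* = 1 − e/c ≥ 0.39 requires e/c ≤ 0.6100, i.e. c ≥ e/0.6100.
c_min = 0.34/0.6100 = 0.5574.

0.557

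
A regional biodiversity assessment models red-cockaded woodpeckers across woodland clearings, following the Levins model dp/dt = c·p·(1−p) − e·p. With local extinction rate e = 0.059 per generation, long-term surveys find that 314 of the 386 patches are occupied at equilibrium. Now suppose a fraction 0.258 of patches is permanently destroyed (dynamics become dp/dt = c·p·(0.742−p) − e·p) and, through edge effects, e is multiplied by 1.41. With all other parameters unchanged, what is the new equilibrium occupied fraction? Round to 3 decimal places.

Observed p* = 314/386 = 0.81347.
Balance c(1−p*) = e gives c = e/(1 − 0.81347) = 0.059/0.18653 = 0.31630.
New p* = 0.742 − e/c = 0.742 − 0.08319/0.31630 = 0.47899.

0.479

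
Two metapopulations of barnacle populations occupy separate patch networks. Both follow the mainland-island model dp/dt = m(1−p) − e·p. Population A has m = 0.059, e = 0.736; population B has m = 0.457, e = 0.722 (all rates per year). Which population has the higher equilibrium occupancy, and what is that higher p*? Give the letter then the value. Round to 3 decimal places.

A: p*_A = m/(m+e) = 0.059/0.7950 = 0.0742.
B: p*_B = 0.457/1.1790 = 0.3876.
B is higher at 0.3876.

B, 0.388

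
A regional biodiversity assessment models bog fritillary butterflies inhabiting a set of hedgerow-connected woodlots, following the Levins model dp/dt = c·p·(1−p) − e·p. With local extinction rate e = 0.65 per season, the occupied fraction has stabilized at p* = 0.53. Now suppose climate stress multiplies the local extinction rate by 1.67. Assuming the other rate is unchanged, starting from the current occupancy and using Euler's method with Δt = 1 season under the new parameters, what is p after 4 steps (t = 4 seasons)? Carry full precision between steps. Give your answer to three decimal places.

Balance c(1−p*) = e gives c = e/(1 − 0.53000) = 0.65/0.47000 = 1.38298.
Starting from p₀ = 0.53000; update p ← p + (dp/dt)·Δt with the new parameters.
p: 0.53000 → 0.29919  (Δp = -0.23081)
p: 0.29919 → 0.26439  (Δp = -0.03479)
p: 0.26439 → 0.24637  (Δp = -0.01802)
p: 0.24637 → 0.23572  (Δp = -0.01065)

0.236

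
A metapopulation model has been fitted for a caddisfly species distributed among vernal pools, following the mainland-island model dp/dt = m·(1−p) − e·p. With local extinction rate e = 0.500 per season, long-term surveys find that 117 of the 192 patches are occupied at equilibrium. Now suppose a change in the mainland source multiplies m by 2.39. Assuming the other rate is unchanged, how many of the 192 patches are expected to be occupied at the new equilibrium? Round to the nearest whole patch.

Observed p* = 117/192 = 0.60938.
Balance m(1−p*) = e·p* gives m = e·p*/(1−p*) = 0.500×0.60938/0.39062 = 0.78002.
New p* = m/(m+e) = 1.86425/(1.86425+0.50000) = 0.78852.
Expected occupied = 192 × 0.78852 = 151.40 ≈ 151.

151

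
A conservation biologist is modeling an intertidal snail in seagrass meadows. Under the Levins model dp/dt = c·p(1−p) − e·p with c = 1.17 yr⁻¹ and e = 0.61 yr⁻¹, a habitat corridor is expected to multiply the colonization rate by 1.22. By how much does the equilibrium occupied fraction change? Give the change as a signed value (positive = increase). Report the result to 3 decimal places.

0.094

Before: p* = 1 − 0.61/1.17 = 0.4786.
After the change, c = 1.4274, e = 0.61, so p* = 1 − 0.61/1.4274 = 0.5726.
Δp* = 0.5726 − 0.4786 = +0.0940.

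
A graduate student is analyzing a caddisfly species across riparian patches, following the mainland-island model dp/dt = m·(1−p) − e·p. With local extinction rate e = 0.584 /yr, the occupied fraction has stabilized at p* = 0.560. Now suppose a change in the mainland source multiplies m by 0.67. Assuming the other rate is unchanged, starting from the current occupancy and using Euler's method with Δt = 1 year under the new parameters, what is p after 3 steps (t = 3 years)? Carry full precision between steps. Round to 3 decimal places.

0.460

Balance m(1−p*) = e·p* gives m = e·p*/(1−p*) = 0.584×0.56000/0.44000 = 0.74327.
Starting from p₀ = 0.56000; update p ← p + (dp/dt)·Δt with the new parameters.
step 1: Δp = -0.10792, p = 0.45208
step 2: Δp = +0.00885, p = 0.46093
step 3: Δp = -0.00073, p = 0.46020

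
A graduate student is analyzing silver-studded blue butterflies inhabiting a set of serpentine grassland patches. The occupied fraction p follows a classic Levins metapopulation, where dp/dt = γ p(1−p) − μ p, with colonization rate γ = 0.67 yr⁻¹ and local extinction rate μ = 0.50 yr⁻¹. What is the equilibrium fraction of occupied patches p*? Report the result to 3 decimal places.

At equilibrium, colonization balances extinction: γ·p*·(1−p*) = μ·p*.
So p* = 1 − μ/γ = 1 − 0.50/0.67 = 1 − 0.7463 = 0.2537.

0.254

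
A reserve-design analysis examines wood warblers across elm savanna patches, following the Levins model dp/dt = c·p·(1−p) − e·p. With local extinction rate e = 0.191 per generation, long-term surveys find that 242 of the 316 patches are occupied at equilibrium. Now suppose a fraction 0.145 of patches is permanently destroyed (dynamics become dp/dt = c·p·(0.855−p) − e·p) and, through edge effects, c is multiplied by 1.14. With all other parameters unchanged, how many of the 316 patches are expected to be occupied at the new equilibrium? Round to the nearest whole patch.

Observed p* = 242/316 = 0.76582.
Balance c(1−p*) = e gives c = e/(1 − 0.76582) = 0.191/0.23418 = 0.81561.
New p* = 0.855 − e/c = 0.855 − 0.19100/0.92980 = 0.64958.
Expected occupied = 316 × 0.64958 = 205.27 ≈ 205.

205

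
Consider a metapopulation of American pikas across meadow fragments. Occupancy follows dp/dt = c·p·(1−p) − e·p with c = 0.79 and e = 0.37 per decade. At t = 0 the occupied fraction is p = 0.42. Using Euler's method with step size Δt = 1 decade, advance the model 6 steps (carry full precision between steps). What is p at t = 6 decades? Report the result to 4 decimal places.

0.5254

Update rule: p ← p + [c·p·(1−p) − e·p]·Δt with Δt = 1.
t = 1: p = 0.42000 + (+0.03704) = 0.45704
t = 2: p = 0.45704 + (+0.02694) = 0.48398
t = 3: p = 0.48398 + (+0.01822) = 0.50220
t = 4: p = 0.50220 + (+0.01168) = 0.51389
t = 5: p = 0.51389 + (+0.00721) = 0.52110
t = 6: p = 0.52110 + (+0.00434) = 0.52544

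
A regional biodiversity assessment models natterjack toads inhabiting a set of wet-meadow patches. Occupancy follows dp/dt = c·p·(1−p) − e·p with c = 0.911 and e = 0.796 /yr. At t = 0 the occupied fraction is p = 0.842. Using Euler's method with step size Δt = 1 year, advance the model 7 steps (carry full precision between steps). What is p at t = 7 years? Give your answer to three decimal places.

Update rule: p ← p + [c·p·(1−p) − e·p]·Δt with Δt = 1.
t = 1: p = 0.84200 + (-0.54904) = 0.29296
t = 2: p = 0.29296 + (-0.04450) = 0.24847
t = 3: p = 0.24847 + (-0.02767) = 0.22080
t = 4: p = 0.22080 + (-0.01902) = 0.20178
t = 5: p = 0.20178 + (-0.01389) = 0.18789
t = 6: p = 0.18789 + (-0.01055) = 0.17734
t = 7: p = 0.17734 + (-0.00826) = 0.16908

0.169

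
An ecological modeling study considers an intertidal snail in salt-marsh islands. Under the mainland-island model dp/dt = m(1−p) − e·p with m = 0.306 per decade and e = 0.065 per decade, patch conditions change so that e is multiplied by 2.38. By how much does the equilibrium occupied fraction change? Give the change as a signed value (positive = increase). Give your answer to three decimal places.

Before: p* = 0.306/(0.306+0.065) = 0.8248.
After: m = 0.306, e = 0.1547; p* = 0.306/0.4607 = 0.6642.
Δp* = 0.6642 − 0.8248 = -0.1606.

-0.161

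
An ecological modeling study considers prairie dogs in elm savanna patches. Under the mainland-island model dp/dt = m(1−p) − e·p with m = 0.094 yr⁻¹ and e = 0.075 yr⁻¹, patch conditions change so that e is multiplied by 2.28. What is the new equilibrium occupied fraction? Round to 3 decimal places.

0.355

Before: p* = 0.094/(0.094+0.075) = 0.5562.
After: m = 0.094, e = 0.171; p* = 0.094/0.2650 = 0.3547.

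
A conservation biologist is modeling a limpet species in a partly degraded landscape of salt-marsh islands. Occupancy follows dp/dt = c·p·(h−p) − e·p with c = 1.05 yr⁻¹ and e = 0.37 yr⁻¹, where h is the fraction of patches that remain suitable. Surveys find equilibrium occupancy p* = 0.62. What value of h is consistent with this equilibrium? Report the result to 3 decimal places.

0.972

At equilibrium c(h−p*) = e, so h = p* + e/c.
h = 0.62 + 0.37/1.05 = 0.62 + 0.3524 = 0.9724.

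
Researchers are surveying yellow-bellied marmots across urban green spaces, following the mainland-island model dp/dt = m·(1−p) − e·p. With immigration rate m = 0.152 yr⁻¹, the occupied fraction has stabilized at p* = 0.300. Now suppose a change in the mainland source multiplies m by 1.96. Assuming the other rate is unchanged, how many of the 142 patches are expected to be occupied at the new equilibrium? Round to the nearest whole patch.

Balance m(1−p*) = e·p* gives e = m(1−p*)/p* = 0.152×0.70000/0.30000 = 0.35467.
New p* = m/(m+e) = 0.29792/(0.29792+0.35467) = 0.45652.
Expected occupied = 142 × 0.45652 = 64.83 ≈ 65.

65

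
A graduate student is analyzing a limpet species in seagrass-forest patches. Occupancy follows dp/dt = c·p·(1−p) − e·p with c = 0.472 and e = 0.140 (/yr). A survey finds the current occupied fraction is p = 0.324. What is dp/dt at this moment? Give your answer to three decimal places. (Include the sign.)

0.058

Colonization term: c·p·(1−p) = 0.472×0.324×0.6760 = 0.10338.
Extinction term: e·p = 0.04536.
dp/dt = 0.10338 − 0.04536 = 0.05802.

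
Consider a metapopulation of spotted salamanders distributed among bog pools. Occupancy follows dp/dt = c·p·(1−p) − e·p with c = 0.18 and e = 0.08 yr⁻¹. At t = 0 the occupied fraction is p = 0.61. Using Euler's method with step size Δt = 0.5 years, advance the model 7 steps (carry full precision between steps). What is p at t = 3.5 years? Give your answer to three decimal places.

0.592

Update rule: p ← p + [c·p·(1−p) − e·p]·Δt with Δt = 0.5.
p: 0.61000 → 0.60701  (Δp = -0.00299)
p: 0.60701 → 0.60420  (Δp = -0.00281)
p: 0.60420 → 0.60155  (Δp = -0.00265)
p: 0.60155 → 0.59906  (Δp = -0.00249)
p: 0.59906 → 0.59672  (Δp = -0.00235)
p: 0.59672 → 0.59451  (Δp = -0.00221)
p: 0.59451 → 0.59242  (Δp = -0.00208)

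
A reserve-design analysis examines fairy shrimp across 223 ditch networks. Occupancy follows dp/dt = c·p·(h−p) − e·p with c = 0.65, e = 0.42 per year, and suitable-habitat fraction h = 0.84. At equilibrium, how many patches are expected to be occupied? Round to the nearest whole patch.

43

p* = h − e/c = 0.84 − 0.6462 = 0.1938.
Expected occupied patches = N × p* = 223 × 0.1938 = 43.23 ≈ 43.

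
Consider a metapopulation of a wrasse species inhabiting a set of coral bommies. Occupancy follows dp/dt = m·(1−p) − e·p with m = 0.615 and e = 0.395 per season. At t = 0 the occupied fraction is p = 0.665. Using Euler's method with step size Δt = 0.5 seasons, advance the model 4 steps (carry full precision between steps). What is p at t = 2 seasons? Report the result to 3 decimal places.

Update rule: p ← p + [m·(1−p) − e·p]·Δt with Δt = 0.5.
  1  |  dp/dt·Δt = -0.028325  |  p_1 = 0.636675
  2  |  dp/dt·Δt = -0.014021  |  p_2 = 0.622654
  3  |  dp/dt·Δt = -0.006940  |  p_3 = 0.615714
  4  |  dp/dt·Δt = -0.003435  |  p_4 = 0.612278

0.612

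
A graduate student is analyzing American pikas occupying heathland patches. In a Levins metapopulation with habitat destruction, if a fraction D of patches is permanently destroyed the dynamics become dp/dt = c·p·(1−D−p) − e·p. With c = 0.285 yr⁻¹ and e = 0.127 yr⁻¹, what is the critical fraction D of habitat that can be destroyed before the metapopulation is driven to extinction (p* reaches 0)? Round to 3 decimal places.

0.554

The nontrivial equilibrium is p* = (1−D) − e/c; extinction occurs when this hits zero.
So D_crit = 1 − e/c = 1 − 0.127/0.285 = 1 − 0.4456 = 0.5544.
Note this equals the original equilibrium occupancy — the Levins extinction-debt result.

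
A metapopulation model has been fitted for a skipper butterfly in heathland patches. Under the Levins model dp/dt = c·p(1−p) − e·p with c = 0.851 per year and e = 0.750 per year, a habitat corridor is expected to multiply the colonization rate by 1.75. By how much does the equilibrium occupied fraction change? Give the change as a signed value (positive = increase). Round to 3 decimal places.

Before: p* = 1 − 0.750/0.851 = 0.1187.
After the change, c = 1.48925, e = 0.75, so p* = 1 − 0.75/1.48925 = 0.4964.
Δp* = 0.4964 − 0.1187 = +0.3777.

0.378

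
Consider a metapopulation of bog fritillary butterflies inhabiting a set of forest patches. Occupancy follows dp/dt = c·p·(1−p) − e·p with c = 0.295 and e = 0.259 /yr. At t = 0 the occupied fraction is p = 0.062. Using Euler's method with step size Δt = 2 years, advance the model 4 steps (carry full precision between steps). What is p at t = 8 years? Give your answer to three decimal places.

Update rule: p ← p + [c·p·(1−p) − e·p]·Δt with Δt = 2.
t = 2: p = 0.06200 + (+0.00220) = 0.06420
t = 4: p = 0.06420 + (+0.00219) = 0.06639
t = 6: p = 0.06639 + (+0.00218) = 0.06857
t = 8: p = 0.06857 + (+0.00216) = 0.07073

0.071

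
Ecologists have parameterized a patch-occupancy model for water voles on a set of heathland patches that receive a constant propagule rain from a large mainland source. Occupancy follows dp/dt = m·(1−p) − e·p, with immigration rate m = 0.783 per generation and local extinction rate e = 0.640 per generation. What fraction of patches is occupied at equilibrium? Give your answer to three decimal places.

0.550

At equilibrium the propagule rain into empty patches balances local extinction: m(1−p*) = e·p*.
p* = m/(m+e) = 0.783/(0.783+0.640) = 0.783/1.4230 = 0.5502.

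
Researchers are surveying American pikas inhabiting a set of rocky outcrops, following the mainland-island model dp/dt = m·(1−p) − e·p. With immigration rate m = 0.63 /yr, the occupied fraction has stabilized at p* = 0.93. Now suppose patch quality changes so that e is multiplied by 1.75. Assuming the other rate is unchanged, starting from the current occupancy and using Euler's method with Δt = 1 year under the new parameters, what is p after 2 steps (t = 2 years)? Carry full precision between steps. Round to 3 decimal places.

0.887

Balance m(1−p*) = e·p* gives e = m(1−p*)/p* = 0.63×0.07000/0.93000 = 0.04742.
Starting from p₀ = 0.93000; update p ← p + (dp/dt)·Δt with the new parameters.
t = 1: p = 0.93000 + (-0.03307) = 0.89693
t = 2: p = 0.89693 + (-0.00949) = 0.88743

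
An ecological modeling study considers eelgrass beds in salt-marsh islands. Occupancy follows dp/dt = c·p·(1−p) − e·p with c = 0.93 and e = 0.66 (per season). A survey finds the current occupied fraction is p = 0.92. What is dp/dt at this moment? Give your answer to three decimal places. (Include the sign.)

-0.539

Colonization term: c·p·(1−p) = 0.93×0.92×0.0800 = 0.06845.
Extinction term: e·p = 0.60720.
dp/dt = 0.06845 − 0.60720 = -0.53875.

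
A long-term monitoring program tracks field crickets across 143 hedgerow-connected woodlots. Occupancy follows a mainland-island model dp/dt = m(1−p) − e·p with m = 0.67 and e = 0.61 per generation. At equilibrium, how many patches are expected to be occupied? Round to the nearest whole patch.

75

p* = m/(m+e) = 0.67/1.2800 = 0.5234.
Expected occupied patches = N × p* = 143 × 0.5234 = 74.85 ≈ 75.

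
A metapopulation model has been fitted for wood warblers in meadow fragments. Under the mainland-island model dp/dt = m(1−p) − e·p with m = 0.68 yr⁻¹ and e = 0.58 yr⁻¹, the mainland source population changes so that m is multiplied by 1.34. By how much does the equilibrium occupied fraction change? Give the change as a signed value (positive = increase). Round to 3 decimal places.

Before: p* = 0.68/(0.68+0.58) = 0.5397.
After: m = 0.9112, e = 0.58; p* = 0.9112/1.4912 = 0.6111.
Δp* = 0.6111 − 0.5397 = +0.0714.

0.071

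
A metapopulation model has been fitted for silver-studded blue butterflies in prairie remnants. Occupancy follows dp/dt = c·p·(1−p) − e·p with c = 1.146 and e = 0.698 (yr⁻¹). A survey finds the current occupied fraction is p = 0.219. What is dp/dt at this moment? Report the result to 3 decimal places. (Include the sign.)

Colonization term: c·p·(1−p) = 1.146×0.219×0.7810 = 0.19601.
Extinction term: e·p = 0.15286.
dp/dt = 0.19601 − 0.15286 = 0.04315.

0.043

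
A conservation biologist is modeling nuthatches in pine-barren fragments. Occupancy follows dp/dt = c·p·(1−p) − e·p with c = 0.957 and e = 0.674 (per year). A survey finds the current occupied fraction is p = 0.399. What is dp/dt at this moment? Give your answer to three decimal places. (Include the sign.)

-0.039

Colonization term: c·p·(1−p) = 0.957×0.399×0.6010 = 0.22949.
Extinction term: e·p = 0.26893.
dp/dt = 0.22949 − 0.26893 = -0.03944.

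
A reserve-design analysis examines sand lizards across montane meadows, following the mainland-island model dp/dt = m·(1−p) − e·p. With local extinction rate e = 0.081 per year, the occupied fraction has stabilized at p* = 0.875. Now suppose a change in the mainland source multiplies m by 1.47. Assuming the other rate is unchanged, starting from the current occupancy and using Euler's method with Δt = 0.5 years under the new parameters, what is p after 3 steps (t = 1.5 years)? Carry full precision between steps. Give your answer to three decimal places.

Balance m(1−p*) = e·p* gives m = e·p*/(1−p*) = 0.081×0.87500/0.12500 = 0.56700.
Starting from p₀ = 0.87500; update p ← p + (dp/dt)·Δt with the new parameters.
  1  |  dp/dt·Δt = +0.016656  |  p_1 = 0.891656
  2  |  dp/dt·Δt = +0.009040  |  p_2 = 0.900696
  3  |  dp/dt·Δt = +0.004906  |  p_3 = 0.905602

0.906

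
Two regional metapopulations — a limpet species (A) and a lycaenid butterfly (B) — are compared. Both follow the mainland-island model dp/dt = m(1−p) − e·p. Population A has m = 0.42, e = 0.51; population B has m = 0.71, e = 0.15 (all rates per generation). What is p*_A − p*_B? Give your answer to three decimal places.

A: p*_A = m/(m+e) = 0.42/0.9300 = 0.4516.
B: p*_B = 0.71/0.8600 = 0.8256.
p*_A − p*_B = 0.4516 − 0.8256 = -0.3740.

-0.374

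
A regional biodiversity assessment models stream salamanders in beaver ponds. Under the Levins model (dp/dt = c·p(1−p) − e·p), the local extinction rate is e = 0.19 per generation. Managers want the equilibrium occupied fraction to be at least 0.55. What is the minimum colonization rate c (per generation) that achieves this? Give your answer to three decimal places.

0.422

p* = 1 − e/c ≥ 0.55 requires e/c ≤ 0.4500, i.e. c ≥ e/0.4500.
c_min = 0.19/0.4500 = 0.4222.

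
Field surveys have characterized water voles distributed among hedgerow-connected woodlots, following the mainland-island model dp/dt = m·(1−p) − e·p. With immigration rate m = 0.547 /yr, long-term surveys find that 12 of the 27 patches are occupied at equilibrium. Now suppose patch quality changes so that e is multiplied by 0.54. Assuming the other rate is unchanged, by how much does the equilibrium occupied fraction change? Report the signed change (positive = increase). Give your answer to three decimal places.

Observed p* = 12/27 = 0.44444.
Balance m(1−p*) = e·p* gives e = m(1−p*)/p* = 0.547×0.55556/0.44444 = 0.68376.
New p* = m/(m+e) = 0.54700/(0.54700+0.36923) = 0.59701.
Δp* = 0.59701 − 0.44444 = +0.15257.

0.153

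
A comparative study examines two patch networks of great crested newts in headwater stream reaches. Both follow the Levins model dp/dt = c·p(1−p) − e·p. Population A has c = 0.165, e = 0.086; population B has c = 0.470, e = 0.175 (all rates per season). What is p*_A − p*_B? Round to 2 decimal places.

-0.15

A: p*_A = 1 − 0.086/0.165 = 0.4788.
B: p*_B = 1 − 0.175/0.470 = 0.6277.
p*_A − p*_B = 0.4788 − 0.6277 = -0.1489.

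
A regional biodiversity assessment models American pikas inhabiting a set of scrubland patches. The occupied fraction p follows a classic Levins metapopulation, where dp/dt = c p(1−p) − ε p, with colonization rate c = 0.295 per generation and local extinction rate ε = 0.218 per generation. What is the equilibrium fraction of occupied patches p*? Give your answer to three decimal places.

Setting dp/dt = 0 and dividing through by p* gives c·(1−p*) = ε.
So p* = 1 − ε/c = 1 − 0.218/0.295 = 1 − 0.7390 = 0.2610.

0.261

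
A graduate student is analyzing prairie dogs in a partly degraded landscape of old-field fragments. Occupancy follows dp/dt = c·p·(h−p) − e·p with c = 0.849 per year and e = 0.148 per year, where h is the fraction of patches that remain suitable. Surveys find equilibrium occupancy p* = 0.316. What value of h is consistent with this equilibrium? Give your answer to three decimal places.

At equilibrium c(h−p*) = e, so h = p* + e/c.
h = 0.316 + 0.148/0.849 = 0.316 + 0.1743 = 0.4903.

0.490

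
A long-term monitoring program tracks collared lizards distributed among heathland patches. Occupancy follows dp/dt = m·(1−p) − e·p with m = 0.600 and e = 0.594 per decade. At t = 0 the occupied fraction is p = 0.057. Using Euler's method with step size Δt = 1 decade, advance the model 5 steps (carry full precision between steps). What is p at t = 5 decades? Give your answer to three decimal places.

Update rule: p ← p + [m·(1−p) − e·p]·Δt with Δt = 1.
p: 0.05700 → 0.58894  (Δp = +0.53194)
p: 0.58894 → 0.48575  (Δp = -0.10320)
p: 0.48575 → 0.50577  (Δp = +0.02002)
p: 0.50577 → 0.50188  (Δp = -0.00388)
p: 0.50188 → 0.50263  (Δp = +0.00075)

0.503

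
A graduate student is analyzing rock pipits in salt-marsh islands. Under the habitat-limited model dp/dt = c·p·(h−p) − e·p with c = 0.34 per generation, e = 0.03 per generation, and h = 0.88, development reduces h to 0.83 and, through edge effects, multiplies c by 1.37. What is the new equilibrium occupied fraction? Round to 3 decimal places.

0.766

Before: p* = h − e/c = 0.88 − 0.03/0.34 = 0.88 − 0.0882 = 0.7918.
After: c = 0.4658, e = 0.03, h = 0.83; p* = 0.83 − 0.03/0.4658 = 0.7656.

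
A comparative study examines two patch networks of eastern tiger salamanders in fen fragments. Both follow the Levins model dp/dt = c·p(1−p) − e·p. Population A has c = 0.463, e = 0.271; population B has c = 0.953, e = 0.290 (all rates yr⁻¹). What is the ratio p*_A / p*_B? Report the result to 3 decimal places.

0.596

A: p*_A = 1 − 0.271/0.463 = 0.4147.
B: p*_B = 1 − 0.290/0.953 = 0.6957.
p*_A / p*_B = 0.4147/0.6957 = 0.5961.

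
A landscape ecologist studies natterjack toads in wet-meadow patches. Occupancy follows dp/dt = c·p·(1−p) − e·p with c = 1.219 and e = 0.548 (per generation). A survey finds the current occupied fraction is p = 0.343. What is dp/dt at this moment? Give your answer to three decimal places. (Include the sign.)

0.087

Colonization term: c·p·(1−p) = 1.219×0.343×0.6570 = 0.27470.
Extinction term: e·p = 0.18796.
dp/dt = 0.27470 − 0.18796 = 0.08674.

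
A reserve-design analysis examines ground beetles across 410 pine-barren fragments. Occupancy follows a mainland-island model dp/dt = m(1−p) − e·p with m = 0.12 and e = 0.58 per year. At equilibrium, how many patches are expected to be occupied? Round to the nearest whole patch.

p* = m/(m+e) = 0.12/0.7000 = 0.1714.
Expected occupied patches = N × p* = 410 × 0.1714 = 70.29 ≈ 70.

70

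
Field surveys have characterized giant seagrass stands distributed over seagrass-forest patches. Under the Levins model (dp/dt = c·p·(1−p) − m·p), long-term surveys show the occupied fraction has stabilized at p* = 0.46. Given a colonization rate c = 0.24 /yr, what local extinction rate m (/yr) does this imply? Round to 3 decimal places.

At equilibrium c(1−p*) = m.
m = 0.24 × (1 − 0.46) = 0.24 × 0.5400 = 0.1296.

0.130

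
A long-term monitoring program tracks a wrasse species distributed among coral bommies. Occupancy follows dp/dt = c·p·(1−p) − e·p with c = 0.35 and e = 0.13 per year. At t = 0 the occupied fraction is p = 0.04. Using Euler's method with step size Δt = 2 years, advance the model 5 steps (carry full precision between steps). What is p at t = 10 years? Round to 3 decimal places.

Update rule: p ← p + [c·p·(1−p) − e·p]·Δt with Δt = 2.
t = 2: p = 0.04000 + (+0.01648) = 0.05648
t = 4: p = 0.05648 + (+0.02262) = 0.07910
t = 6: p = 0.07910 + (+0.03042) = 0.10952
t = 8: p = 0.10952 + (+0.03979) = 0.14931
t = 10: p = 0.14931 + (+0.05009) = 0.19941

0.199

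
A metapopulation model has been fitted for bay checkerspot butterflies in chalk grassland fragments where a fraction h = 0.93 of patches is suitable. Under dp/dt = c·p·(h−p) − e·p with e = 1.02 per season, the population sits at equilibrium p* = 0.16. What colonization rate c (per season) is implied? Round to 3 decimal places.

At equilibrium c(h−p*) = e, so c = e/(h−p*).
c = 1.02/(0.93 − 0.16) = 1.02/0.7700 = 1.3247.

1.325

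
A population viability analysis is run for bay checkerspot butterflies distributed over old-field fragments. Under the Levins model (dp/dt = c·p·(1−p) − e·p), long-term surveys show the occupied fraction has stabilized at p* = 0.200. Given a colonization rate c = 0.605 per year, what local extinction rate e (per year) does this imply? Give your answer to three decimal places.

0.484

At equilibrium c(1−p*) = e.
e = 0.605 × (1 − 0.200) = 0.605 × 0.8000 = 0.4840.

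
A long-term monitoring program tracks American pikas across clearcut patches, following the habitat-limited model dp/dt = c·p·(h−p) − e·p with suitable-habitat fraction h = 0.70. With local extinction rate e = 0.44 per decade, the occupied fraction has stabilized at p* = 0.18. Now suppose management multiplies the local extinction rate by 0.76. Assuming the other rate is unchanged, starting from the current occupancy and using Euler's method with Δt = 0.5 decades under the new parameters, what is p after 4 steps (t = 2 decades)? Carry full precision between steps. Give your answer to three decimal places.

Balance c(h−p*) = e gives c = e/(0.7 − 0.18000) = 0.44/0.52000 = 0.84615.
Starting from p₀ = 0.18000; update p ← p + (dp/dt)·Δt with the new parameters.
p: 0.18000 → 0.18950  (Δp = +0.00950)
p: 0.18950 → 0.19875  (Δp = +0.00924)
p: 0.19875 → 0.20767  (Δp = +0.00892)
p: 0.20767 → 0.21620  (Δp = +0.00853)

0.216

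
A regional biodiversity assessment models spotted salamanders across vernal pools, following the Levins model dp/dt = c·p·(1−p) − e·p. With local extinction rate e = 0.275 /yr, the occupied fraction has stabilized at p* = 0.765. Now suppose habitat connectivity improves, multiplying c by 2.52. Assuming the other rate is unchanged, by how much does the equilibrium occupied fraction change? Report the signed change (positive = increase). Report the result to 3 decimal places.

0.142

Balance c(1−p*) = e gives c = e/(1 − 0.76500) = 0.275/0.23500 = 1.17021.
New p* = 1 − e/c = 1 − 0.27500/2.94893 = 0.90675.
Δp* = 0.90675 − 0.76500 = +0.14175.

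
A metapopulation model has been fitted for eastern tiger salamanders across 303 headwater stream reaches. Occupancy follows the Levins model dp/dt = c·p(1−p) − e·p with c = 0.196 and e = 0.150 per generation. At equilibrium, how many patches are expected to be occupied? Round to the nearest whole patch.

p* = 1 − e/c = 1 − 0.150/0.196 = 0.2347.
Expected occupied patches = N × p* = 303 × 0.2347 = 71.11 ≈ 71.

71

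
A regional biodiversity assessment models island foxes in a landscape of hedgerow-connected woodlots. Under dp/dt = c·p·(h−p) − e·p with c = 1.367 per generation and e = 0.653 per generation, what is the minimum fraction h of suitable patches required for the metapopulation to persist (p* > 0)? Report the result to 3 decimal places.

0.478

p* = h − e/c is positive only when h > e/c.
h_min = e/c = 0.653/1.367 = 0.4777.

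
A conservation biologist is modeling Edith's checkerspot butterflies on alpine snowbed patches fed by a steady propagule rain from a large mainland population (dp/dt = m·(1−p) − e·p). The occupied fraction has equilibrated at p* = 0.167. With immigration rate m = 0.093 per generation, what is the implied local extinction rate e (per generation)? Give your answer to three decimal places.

0.464

At equilibrium m(1−p*) = e·p*, so e = m(1−p*)/p*.
e = 0.093 × 0.8330 / 0.167 = 0.4639.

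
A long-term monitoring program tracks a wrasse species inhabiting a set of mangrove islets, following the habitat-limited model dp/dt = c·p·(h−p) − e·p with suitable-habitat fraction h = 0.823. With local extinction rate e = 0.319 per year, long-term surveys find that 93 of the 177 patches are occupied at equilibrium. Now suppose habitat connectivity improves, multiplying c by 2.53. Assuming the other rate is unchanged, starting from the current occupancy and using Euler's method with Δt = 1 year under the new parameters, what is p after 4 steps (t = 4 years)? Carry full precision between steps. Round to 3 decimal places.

0.643

Observed p* = 93/177 = 0.52542.
Balance c(h−p*) = e gives c = e/(0.823 − 0.52542) = 0.319/0.29758 = 1.07199.
Starting from p₀ = 0.52542; update p ← p + (dp/dt)·Δt with the new parameters.
  1  |  dp/dt·Δt = +0.256444  |  p_1 = 0.781867
  2  |  dp/dt·Δt = -0.162192  |  p_2 = 0.619675
  3  |  dp/dt·Δt = +0.144041  |  p_3 = 0.763716
  4  |  dp/dt·Δt = -0.120831  |  p_4 = 0.642885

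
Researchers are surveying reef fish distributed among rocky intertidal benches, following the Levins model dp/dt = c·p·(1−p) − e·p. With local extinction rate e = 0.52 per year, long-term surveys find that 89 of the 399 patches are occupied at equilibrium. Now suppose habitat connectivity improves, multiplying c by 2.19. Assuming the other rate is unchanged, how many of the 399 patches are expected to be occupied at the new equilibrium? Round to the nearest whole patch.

257

Observed p* = 89/399 = 0.22306.
Balance c(1−p*) = e gives c = e/(1 − 0.22306) = 0.52/0.77694 = 0.66929.
New p* = 1 − e/c = 1 − 0.52000/1.46575 = 0.64523.
Expected occupied = 399 × 0.64523 = 257.45 ≈ 257.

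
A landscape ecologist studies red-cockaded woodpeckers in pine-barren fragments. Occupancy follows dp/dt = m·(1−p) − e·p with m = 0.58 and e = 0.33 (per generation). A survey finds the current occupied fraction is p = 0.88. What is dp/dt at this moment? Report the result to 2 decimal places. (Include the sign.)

Colonization term: m·(1−p) = 0.58×0.1200 = 0.06960.
Extinction term: e·p = 0.29040.
dp/dt = 0.06960 − 0.29040 = -0.22080.

-0.22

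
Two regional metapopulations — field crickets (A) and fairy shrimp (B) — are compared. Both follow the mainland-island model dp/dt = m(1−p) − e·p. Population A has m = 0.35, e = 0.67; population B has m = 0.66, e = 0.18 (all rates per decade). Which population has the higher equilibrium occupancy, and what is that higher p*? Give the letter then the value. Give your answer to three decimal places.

A: p*_A = m/(m+e) = 0.35/1.0200 = 0.3431.
B: p*_B = 0.66/0.8400 = 0.7857.
B is higher at 0.7857.

B, 0.786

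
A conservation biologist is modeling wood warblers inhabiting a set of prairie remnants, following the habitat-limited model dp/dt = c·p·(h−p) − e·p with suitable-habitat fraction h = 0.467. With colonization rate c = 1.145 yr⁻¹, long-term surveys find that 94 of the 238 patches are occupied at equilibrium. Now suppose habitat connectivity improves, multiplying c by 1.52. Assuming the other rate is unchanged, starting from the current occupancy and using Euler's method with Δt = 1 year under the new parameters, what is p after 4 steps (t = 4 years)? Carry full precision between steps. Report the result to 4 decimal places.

0.4194

Observed p* = 94/238 = 0.39496.
Balance c(h−p*) = e gives e = 1.145×(0.467 − 0.39496) = 0.08249.
Starting from p₀ = 0.39496; update p ← p + (dp/dt)·Δt with the new parameters.
t = 1: p = 0.39496 + (+0.01694) = 0.41190
t = 2: p = 0.41190 + (+0.00552) = 0.41742
t = 3: p = 0.41742 + (+0.00158) = 0.41901
t = 4: p = 0.41901 + (+0.00044) = 0.41944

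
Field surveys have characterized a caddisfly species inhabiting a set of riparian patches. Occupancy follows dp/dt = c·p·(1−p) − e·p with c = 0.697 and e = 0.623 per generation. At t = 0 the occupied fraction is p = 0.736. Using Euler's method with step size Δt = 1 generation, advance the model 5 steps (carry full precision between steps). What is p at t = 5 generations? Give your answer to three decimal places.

Update rule: p ← p + [c·p·(1−p) − e·p]·Δt with Δt = 1.
p: 0.73600 → 0.41290  (Δp = -0.32310)
p: 0.41290 → 0.32463  (Δp = -0.08828)
p: 0.32463 → 0.27520  (Δp = -0.04943)
p: 0.27520 → 0.24278  (Δp = -0.03242)
p: 0.24278 → 0.21966  (Δp = -0.02312)

0.220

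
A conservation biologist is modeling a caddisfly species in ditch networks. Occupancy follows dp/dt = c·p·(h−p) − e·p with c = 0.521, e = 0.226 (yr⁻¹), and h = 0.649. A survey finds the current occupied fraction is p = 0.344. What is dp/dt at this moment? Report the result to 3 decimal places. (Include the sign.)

-0.023

Colonization term: c·p·(h−p) = 0.521×0.344×0.3050 = 0.05466.
Extinction term: e·p = 0.07774.
dp/dt = 0.05466 − 0.07774 = -0.02308.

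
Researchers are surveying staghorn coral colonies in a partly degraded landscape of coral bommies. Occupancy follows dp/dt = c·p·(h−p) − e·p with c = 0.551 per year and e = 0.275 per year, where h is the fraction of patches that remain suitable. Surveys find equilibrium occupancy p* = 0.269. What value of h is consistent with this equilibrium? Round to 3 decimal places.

At equilibrium c(h−p*) = e, so h = p* + e/c.
h = 0.269 + 0.275/0.551 = 0.269 + 0.4991 = 0.7681.

0.768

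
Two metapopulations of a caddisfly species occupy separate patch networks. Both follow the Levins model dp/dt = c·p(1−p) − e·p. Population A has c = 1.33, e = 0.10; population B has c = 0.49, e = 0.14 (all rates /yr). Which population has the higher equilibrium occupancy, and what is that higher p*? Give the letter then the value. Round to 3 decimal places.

A, 0.925

A: p*_A = 1 − 0.10/1.33 = 0.9248.
B: p*_B = 1 − 0.14/0.49 = 0.7143.
A is higher at 0.9248.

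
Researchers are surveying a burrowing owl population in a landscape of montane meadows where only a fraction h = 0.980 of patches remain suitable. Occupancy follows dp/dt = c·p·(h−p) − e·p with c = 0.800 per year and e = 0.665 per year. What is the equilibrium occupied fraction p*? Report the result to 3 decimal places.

Setting dp/dt = 0 and dividing by p* gives c·(h−p*) = e.
So p* = h − e/c = 0.980 − 0.665/0.800 = 0.980 − 0.8313 = 0.1487.

0.149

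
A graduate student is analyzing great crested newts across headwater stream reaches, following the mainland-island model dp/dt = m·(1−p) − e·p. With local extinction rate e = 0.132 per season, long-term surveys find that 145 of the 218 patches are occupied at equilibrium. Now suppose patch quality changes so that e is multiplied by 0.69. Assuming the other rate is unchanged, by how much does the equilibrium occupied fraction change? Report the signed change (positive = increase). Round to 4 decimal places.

0.0770

Observed p* = 145/218 = 0.66514.
Balance m(1−p*) = e·p* gives m = e·p*/(1−p*) = 0.132×0.66514/0.33486 = 0.26219.
New p* = m/(m+e) = 0.26219/(0.26219+0.09108) = 0.74218.
Δp* = 0.74218 − 0.66514 = +0.07704.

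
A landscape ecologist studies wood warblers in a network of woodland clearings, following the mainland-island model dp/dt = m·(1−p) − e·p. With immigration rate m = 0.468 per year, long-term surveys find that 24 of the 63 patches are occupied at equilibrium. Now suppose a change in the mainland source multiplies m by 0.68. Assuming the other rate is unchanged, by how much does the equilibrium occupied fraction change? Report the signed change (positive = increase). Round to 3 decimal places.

Observed p* = 24/63 = 0.38095.
Balance m(1−p*) = e·p* gives e = m(1−p*)/p* = 0.468×0.61905/0.38095 = 0.76051.
New p* = m/(m+e) = 0.31824/(0.31824+0.76051) = 0.29501.
Δp* = 0.29501 − 0.38095 = -0.08594.

-0.086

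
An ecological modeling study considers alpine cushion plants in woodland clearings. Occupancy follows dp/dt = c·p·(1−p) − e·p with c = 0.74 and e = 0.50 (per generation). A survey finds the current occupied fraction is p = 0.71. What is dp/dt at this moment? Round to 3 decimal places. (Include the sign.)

-0.203

Colonization term: c·p·(1−p) = 0.74×0.71×0.2900 = 0.15237.
Extinction term: e·p = 0.35500.
dp/dt = 0.15237 − 0.35500 = -0.20263.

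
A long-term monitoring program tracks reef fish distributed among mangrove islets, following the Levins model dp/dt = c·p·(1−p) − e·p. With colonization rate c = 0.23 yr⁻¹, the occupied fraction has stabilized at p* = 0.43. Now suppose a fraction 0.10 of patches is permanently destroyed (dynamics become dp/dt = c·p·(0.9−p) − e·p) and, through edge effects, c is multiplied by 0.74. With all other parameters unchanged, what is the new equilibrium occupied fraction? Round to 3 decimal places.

0.130

Balance c(1−p*) = e gives e = 0.23×(1 − 0.43000) = 0.13110.
New p* = 0.9 − e/c = 0.9 − 0.13110/0.17020 = 0.12973.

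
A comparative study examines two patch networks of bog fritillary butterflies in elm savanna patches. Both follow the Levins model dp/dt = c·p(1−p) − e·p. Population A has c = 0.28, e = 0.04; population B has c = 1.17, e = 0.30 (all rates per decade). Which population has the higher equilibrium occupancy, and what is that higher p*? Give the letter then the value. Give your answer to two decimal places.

A: p*_A = 1 − 0.04/0.28 = 0.8571.
B: p*_B = 1 − 0.30/1.17 = 0.7436.
A is higher at 0.8571.

A, 0.86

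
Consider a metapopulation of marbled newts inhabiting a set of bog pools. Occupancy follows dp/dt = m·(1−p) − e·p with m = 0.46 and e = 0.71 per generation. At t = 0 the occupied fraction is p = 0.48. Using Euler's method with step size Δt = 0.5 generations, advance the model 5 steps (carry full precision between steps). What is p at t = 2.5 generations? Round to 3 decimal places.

0.394

Update rule: p ← p + [m·(1−p) − e·p]·Δt with Δt = 0.5.
step 1: Δp = -0.05080, p = 0.42920
step 2: Δp = -0.02108, p = 0.40812
step 3: Δp = -0.00875, p = 0.39937
step 4: Δp = -0.00363, p = 0.39574
step 5: Δp = -0.00151, p = 0.39423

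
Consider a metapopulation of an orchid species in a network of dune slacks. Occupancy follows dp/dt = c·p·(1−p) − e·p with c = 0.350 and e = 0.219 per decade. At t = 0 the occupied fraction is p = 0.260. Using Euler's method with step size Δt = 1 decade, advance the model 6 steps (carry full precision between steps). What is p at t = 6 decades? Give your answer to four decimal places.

Update rule: p ← p + [c·p·(1−p) − e·p]·Δt with Δt = 1.
step 1: Δp = +0.01040, p = 0.27040
step 2: Δp = +0.00983, p = 0.28023
step 3: Δp = +0.00922, p = 0.28946
step 4: Δp = +0.00859, p = 0.29805
step 5: Δp = +0.00795, p = 0.30600
step 6: Δp = +0.00731, p = 0.31332

0.3133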